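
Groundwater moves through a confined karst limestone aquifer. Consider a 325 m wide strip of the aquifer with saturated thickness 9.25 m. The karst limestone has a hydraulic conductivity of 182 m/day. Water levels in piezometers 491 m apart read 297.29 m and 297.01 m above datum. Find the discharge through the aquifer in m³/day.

Cross-sectional area A = 325 × 9.25 = 3006 m².
Hydraulic gradient i = (297.29 − 297.01) / 491 = 0.28 / 491 = 0.0005703.
Darcy's law: Q = K · A · i = 182.0 × 3006 × 0.0005703 = 312.0 m³/day.

312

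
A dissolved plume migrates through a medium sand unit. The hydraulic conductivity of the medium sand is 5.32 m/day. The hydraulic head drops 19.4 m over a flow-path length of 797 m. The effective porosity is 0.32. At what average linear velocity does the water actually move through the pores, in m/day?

0.405

Hydraulic gradient i = Δh / L = 19.4 / 797 = 0.02434.
Darcy flux q = K · i = 5.320 × 0.02434 = 0.1295 m/day.
Seepage velocity v = q / n_e = 0.1295 / 0.32 = 0.4047 m/day.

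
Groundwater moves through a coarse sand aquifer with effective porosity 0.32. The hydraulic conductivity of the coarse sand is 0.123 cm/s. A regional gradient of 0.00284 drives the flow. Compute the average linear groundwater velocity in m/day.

Convert K: 0.123 cm/s × 864 = 106.3 m/day.
Hydraulic gradient i = 0.00284.
Darcy flux q = K · i = 106.3 × 0.002840 = 0.3018 m/day.
Seepage velocity v = q / n_e = 0.3018 / 0.32 = 0.9432 m/day.

0.943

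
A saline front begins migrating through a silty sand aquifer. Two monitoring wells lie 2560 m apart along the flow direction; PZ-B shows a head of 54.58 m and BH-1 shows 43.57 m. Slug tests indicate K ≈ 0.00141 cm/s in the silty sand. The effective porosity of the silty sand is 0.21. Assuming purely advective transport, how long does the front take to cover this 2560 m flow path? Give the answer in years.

Convert K: 0.00141 cm/s × 864 = 1.218 m/day.
Hydraulic gradient i = (54.58 − 43.57) / 2560 = 11.01 / 2560 = 0.004301.
Darcy flux q = K · i = 1.218 × 0.004301 = 0.005239 m/day.
Seepage velocity v = q / n_e = 0.005239 / 0.21 = 0.02495 m/day.
Travel time t = L / v = 2560 / 0.02495 = 1.026e+05 days = 280.9 years.

281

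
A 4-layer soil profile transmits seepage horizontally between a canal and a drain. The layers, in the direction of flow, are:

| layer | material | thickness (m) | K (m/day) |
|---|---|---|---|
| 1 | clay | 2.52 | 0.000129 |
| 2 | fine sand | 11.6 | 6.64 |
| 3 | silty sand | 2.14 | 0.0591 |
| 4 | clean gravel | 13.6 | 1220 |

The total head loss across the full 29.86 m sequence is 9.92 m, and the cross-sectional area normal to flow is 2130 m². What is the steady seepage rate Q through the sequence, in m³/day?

1.08

Flow is perpendicular to layering, so the layers act in series and the equivalent K is the thickness-weighted harmonic mean.
Total thickness L = 2.52 + 11.6 + 2.14 + 13.6 = 29.86 m.
Σ(b_i/K_i) = 2.52/0.000129 + 11.6/6.64 + 2.14/0.0591 + 13.6/1220 = 19573 d.
K_eq = L / Σ(b_i/K_i) = 29.86 / 19573 = 0.001526 m/day.
Q = K_eq · A · (Δh/L) = 0.001526 × 2130 × (9.92/29.86) = 1.080 m³/day.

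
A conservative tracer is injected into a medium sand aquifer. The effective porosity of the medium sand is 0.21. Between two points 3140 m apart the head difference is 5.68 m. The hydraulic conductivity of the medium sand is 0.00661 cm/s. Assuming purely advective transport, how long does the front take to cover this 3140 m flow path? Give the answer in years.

Convert K: 0.00661 cm/s × 864 = 5.711 m/day.
Hydraulic gradient i = Δh / L = 5.68 / 3140 = 0.001809.
Darcy flux q = K · i = 5.711 × 0.001809 = 0.01033 m/day.
Seepage velocity v = q / n_e = 0.01033 / 0.21 = 0.04919 m/day.
Travel time t = L / v = 3140 / 0.04919 = 63829 days = 174.8 years.

175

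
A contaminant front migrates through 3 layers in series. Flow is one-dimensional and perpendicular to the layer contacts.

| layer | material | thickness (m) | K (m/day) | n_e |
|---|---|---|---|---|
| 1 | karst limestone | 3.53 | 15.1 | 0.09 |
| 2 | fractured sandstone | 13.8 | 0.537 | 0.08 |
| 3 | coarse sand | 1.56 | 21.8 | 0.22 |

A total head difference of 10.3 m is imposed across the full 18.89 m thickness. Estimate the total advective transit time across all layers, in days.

With flow normal to the layers, continuity requires the same specific discharge q through every layer.
Σ(b_i/K_i) = 3.53/15.1 + 13.8/0.537 + 1.56/21.8 = 26.00 d.
q = Δh / Σ(b_i/K_i) = 10.3 / 26.00 = 0.3961 m/day.
In each layer the seepage velocity is v_i = q/n_i, so the layer transit time is t_i = b_i·n_i / q:
  layer 1 (karst limestone): t_1 = 3.53 × 0.09 / 0.3961 = 0.8021 d
  layer 2 (fractured sandstone): t_2 = 13.8 × 0.08 / 0.3961 = 2.787 d
  layer 3 (coarse sand): t_3 = 1.56 × 0.22 / 0.3961 = 0.8665 d
Total t = Σ t_i = 4.456 days.

4.46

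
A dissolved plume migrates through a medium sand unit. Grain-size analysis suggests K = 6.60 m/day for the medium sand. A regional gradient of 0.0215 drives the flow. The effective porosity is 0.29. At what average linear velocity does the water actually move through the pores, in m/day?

0.489

Hydraulic gradient i = 0.0215.
Darcy flux q = K · i = 6.600 × 0.02150 = 0.1419 m/day.
Seepage velocity v = q / n_e = 0.1419 / 0.29 = 0.4893 m/day.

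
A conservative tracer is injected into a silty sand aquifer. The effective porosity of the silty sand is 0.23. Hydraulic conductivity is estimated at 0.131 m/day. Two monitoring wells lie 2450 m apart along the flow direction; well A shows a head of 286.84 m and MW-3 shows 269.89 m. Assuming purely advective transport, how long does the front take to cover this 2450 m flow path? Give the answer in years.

Hydraulic gradient i = (286.84 − 269.89) / 2450 = 16.95 / 2450 = 0.006918.
Darcy flux q = K · i = 0.1310 × 0.006918 = 0.0009063 m/day.
Seepage velocity v = q / n_e = 0.0009063 / 0.23 = 0.003940 m/day.
Travel time t = L / v = 2450 / 0.003940 = 6.218e+05 days = 1702 years.

1700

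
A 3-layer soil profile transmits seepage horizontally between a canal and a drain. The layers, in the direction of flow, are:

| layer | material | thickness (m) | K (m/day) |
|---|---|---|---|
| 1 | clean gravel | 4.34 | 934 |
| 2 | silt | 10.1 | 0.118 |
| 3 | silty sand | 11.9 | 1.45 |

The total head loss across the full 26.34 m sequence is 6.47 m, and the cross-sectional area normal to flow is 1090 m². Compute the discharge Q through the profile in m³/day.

Flow is perpendicular to layering, so the layers act in series and the equivalent K is the thickness-weighted harmonic mean.
Total thickness L = 4.34 + 10.1 + 11.9 = 26.34 m.
Σ(b_i/K_i) = 4.34/934 + 10.1/0.118 + 11.9/1.45 = 93.80 d.
K_eq = L / Σ(b_i/K_i) = 26.34 / 93.80 = 0.2808 m/day.
Q = K_eq · A · (Δh/L) = 0.2808 × 1090 × (6.47/26.34) = 75.18 m³/day.

75.2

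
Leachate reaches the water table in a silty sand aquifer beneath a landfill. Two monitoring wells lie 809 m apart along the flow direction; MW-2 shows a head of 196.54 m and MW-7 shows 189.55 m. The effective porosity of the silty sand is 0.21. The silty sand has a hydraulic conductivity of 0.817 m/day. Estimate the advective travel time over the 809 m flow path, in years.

65.9

Hydraulic gradient i = (196.54 − 189.55) / 809 = 6.99 / 809 = 0.008640.
Darcy flux q = K · i = 0.8170 × 0.008640 = 0.007059 m/day.
Seepage velocity v = q / n_e = 0.007059 / 0.21 = 0.03361 m/day.
Travel time t = L / v = 809 / 0.03361 = 24067 days = 65.89 years.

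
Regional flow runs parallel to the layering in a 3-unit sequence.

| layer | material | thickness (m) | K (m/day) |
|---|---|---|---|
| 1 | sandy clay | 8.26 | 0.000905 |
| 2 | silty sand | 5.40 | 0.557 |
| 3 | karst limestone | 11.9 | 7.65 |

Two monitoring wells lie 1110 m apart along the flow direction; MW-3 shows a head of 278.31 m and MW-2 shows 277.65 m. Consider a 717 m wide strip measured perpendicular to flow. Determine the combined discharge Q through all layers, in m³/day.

40.1

Flow is parallel to layering, so each bed carries its own Darcy discharge and the transmissivities add.
Σ(K_i·b_i) = 0.000905×8.26 + 0.557×5.40 + 7.65×11.9 = 94.05 m²/day.
Hydraulic gradient i = (278.31 − 277.65) / 1110 = 0.66 / 1110 = 0.0005946.
Q = Σ(K_i·b_i) · W · i = 94.05 × 717 × 0.0005946 = 40.10 m³/day.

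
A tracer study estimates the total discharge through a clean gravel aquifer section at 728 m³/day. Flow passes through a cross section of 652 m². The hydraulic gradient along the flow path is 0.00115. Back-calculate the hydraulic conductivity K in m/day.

971

Hydraulic gradient i = 0.00115.
From Q = K·A·i, K = Q / (A·i) = 728 / (652.0 × 0.001150) = 970.9 m/day.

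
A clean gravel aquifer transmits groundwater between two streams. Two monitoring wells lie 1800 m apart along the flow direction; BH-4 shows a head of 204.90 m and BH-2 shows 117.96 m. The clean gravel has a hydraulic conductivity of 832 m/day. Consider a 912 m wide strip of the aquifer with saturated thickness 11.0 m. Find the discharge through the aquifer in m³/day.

403000

Cross-sectional area A = 912 × 11.0 = 10032 m².
Hydraulic gradient i = (204.90 − 117.96) / 1800 = 86.94 / 1800 = 0.04830.
Darcy's law: Q = K · A · i = 832.0 × 10032 × 0.04830 = 4.031e+05 m³/day.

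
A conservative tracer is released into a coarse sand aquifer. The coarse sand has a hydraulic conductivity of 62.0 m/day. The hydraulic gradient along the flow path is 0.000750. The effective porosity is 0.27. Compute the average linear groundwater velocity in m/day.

Hydraulic gradient i = 0.000750.
Darcy flux q = K · i = 62.00 × 0.0007500 = 0.04650 m/day.
Seepage velocity v = q / n_e = 0.04650 / 0.27 = 0.1722 m/day.

0.172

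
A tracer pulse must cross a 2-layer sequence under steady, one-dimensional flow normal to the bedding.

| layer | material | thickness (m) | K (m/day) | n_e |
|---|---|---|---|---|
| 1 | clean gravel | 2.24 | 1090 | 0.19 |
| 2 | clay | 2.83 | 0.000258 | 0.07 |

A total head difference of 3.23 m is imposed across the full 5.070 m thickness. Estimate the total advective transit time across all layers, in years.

5.80

With flow normal to the layers, continuity requires the same specific discharge q through every layer.
Σ(b_i/K_i) = 2.24/1090 + 2.83/0.000258 = 10969 d.
q = Δh / Σ(b_i/K_i) = 3.23 / 10969 = 0.0002945 m/day.
In each layer the seepage velocity is v_i = q/n_i, so the layer transit time is t_i = b_i·n_i / q:
  layer 1 (clean gravel): t_1 = 2.24 × 0.19 / 0.0002945 = 1445 d
  layer 2 (clay): t_2 = 2.83 × 0.07 / 0.0002945 = 672.7 d
Total t = Σ t_i = 2118 days = 5.799 years.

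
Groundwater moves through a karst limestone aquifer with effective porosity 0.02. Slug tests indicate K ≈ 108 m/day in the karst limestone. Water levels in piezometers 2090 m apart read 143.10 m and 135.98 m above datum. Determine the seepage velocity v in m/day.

18.4

Hydraulic gradient i = (143.10 − 135.98) / 2090 = 7.12 / 2090 = 0.003407.
Darcy flux q = K · i = 108.0 × 0.003407 = 0.3679 m/day.
Seepage velocity v = q / n_e = 0.3679 / 0.02 = 18.40 m/day.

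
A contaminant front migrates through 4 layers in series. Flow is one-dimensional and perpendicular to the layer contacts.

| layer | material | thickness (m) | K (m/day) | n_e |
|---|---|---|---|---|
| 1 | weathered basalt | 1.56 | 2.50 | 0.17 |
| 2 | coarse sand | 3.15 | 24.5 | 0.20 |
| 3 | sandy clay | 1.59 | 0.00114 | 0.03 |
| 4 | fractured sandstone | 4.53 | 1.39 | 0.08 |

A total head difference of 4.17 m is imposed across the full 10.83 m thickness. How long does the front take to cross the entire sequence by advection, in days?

438

With flow normal to the layers, continuity requires the same specific discharge q through every layer.
Σ(b_i/K_i) = 1.56/2.50 + 3.15/24.5 + 1.59/0.00114 + 4.53/1.39 = 1399 d.
q = Δh / Σ(b_i/K_i) = 4.17 / 1399 = 0.002981 m/day.
In each layer the seepage velocity is v_i = q/n_i, so the layer transit time is t_i = b_i·n_i / q:
  layer 1 (weathered basalt): t_1 = 1.56 × 0.17 / 0.002981 = 88.96 d
  layer 2 (coarse sand): t_2 = 3.15 × 0.20 / 0.002981 = 211.3 d
  layer 3 (sandy clay): t_3 = 1.59 × 0.03 / 0.002981 = 16.00 d
  layer 4 (fractured sandstone): t_4 = 4.53 × 0.08 / 0.002981 = 121.6 d
Total t = Σ t_i = 437.8 days.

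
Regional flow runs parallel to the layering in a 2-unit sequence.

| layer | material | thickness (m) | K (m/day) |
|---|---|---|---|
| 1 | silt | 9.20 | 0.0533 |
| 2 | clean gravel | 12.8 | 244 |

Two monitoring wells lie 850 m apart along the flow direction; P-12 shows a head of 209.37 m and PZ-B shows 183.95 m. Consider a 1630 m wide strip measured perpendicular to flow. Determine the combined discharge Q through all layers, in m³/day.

Flow is parallel to layering, so each bed carries its own Darcy discharge and the transmissivities add.
Σ(K_i·b_i) = 0.0533×9.20 + 244×12.8 = 3124 m²/day.
Hydraulic gradient i = (209.37 − 183.95) / 850 = 25.42 / 850 = 0.02991.
Q = Σ(K_i·b_i) · W · i = 3124 × 1630 × 0.02991 = 1.523e+05 m³/day.

152000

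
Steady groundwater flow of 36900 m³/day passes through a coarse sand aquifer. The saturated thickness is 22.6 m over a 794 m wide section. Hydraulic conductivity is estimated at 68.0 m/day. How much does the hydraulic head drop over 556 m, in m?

16.8

Cross-sectional area A = 794 × 22.6 = 17944 m².
From Q = K·A·i, i = Q / (K·A) = 36900 / (68.00 × 17944) = 0.03024.
Head loss Δh = i · L = 0.03024 × 556 = 16.81 m.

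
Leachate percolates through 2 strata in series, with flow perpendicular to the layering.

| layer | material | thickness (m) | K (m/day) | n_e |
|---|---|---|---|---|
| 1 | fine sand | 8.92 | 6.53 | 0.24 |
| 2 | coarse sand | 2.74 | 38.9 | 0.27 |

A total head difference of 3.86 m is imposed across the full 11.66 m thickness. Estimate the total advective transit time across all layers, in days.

With flow normal to the layers, continuity requires the same specific discharge q through every layer.
Σ(b_i/K_i) = 8.92/6.53 + 2.74/38.9 = 1.436 d.
q = Δh / Σ(b_i/K_i) = 3.86 / 1.436 = 2.687 m/day.
In each layer the seepage velocity is v_i = q/n_i, so the layer transit time is t_i = b_i·n_i / q:
  layer 1 (fine sand): t_1 = 8.92 × 0.24 / 2.687 = 0.7967 d
  layer 2 (coarse sand): t_2 = 2.74 × 0.27 / 2.687 = 0.2753 d
Total t = Σ t_i = 1.072 days.

1.07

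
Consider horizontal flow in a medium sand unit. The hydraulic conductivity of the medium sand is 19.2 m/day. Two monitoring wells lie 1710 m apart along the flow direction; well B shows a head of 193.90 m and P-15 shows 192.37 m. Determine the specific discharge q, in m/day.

0.0172

Hydraulic gradient i = (193.90 − 192.37) / 1710 = 1.53 / 1710 = 0.0008947.
Specific discharge q = K · i = 19.20 × 0.0008947 = 0.01718 m/day.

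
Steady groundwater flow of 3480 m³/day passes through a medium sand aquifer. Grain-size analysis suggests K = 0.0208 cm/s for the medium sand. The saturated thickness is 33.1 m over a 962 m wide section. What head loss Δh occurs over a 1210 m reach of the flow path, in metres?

Convert K: 0.0208 cm/s × 864 = 17.97 m/day.
Cross-sectional area A = 962 × 33.1 = 31842 m².
From Q = K·A·i, i = Q / (K·A) = 3480 / (17.97 × 31842) = 0.006081.
Head loss Δh = i · L = 0.006081 × 1210 = 7.358 m.

7.36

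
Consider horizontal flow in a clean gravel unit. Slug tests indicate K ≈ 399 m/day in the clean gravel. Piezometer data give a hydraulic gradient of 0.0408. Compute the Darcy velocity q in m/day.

Hydraulic gradient i = 0.0408.
Specific discharge q = K · i = 399.0 × 0.04080 = 16.28 m/day.

16.3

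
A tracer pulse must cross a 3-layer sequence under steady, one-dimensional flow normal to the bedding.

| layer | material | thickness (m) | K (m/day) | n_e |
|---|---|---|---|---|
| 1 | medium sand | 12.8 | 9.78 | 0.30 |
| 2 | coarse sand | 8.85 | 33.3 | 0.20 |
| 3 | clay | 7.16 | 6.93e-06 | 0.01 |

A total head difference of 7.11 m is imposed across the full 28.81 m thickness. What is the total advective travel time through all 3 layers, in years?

2260

With flow normal to the layers, continuity requires the same specific discharge q through every layer.
Σ(b_i/K_i) = 12.8/9.78 + 8.85/33.3 + 7.16/6.93e-06 = 1.033e+06 d.
q = Δh / Σ(b_i/K_i) = 7.11 / 1.033e+06 = 6.882e-06 m/day.
In each layer the seepage velocity is v_i = q/n_i, so the layer transit time is t_i = b_i·n_i / q:
  layer 1 (medium sand): t_1 = 12.8 × 0.30 / 6.882e-06 = 5.580e+05 d
  layer 2 (coarse sand): t_2 = 8.85 × 0.20 / 6.882e-06 = 2.572e+05 d
  layer 3 (clay): t_3 = 7.16 × 0.01 / 6.882e-06 = 10405 d
Total t = Σ t_i = 8.256e+05 days = 2260 years.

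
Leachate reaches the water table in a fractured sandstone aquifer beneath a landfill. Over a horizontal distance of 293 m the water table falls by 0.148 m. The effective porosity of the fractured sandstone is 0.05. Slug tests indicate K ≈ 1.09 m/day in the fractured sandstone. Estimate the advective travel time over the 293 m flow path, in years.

72.8

Hydraulic gradient i = Δh / L = 0.148 / 293 = 0.0005051.
Darcy flux q = K · i = 1.090 × 0.0005051 = 0.0005506 m/day.
Seepage velocity v = q / n_e = 0.0005506 / 0.05 = 0.01101 m/day.
Travel time t = L / v = 293 / 0.01101 = 26608 days = 72.85 years.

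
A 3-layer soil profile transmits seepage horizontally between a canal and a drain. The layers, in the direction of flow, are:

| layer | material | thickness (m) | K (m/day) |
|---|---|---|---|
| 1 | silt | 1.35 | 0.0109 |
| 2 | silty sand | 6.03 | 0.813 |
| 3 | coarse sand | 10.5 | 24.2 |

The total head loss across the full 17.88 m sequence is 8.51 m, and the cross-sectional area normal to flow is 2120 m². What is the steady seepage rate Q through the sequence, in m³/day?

137

Flow is perpendicular to layering, so the layers act in series and the equivalent K is the thickness-weighted harmonic mean.
Total thickness L = 1.35 + 6.03 + 10.5 = 17.88 m.
Σ(b_i/K_i) = 1.35/0.0109 + 6.03/0.813 + 10.5/24.2 = 131.7 d.
K_eq = L / Σ(b_i/K_i) = 17.88 / 131.7 = 0.1358 m/day.
Q = K_eq · A · (Δh/L) = 0.1358 × 2120 × (8.51/17.88) = 137.0 m³/day.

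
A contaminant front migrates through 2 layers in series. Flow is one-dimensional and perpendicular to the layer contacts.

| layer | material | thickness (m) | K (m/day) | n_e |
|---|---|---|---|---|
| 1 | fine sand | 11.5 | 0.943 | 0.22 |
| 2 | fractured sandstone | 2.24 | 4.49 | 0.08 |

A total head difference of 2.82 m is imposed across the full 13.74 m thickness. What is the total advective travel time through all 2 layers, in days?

12.2

With flow normal to the layers, continuity requires the same specific discharge q through every layer.
Σ(b_i/K_i) = 11.5/0.943 + 2.24/4.49 = 12.69 d.
q = Δh / Σ(b_i/K_i) = 2.82 / 12.69 = 0.2222 m/day.
In each layer the seepage velocity is v_i = q/n_i, so the layer transit time is t_i = b_i·n_i / q:
  layer 1 (fine sand): t_1 = 11.5 × 0.22 / 0.2222 = 11.39 d
  layer 2 (fractured sandstone): t_2 = 2.24 × 0.08 / 0.2222 = 0.8067 d
Total t = Σ t_i = 12.20 days.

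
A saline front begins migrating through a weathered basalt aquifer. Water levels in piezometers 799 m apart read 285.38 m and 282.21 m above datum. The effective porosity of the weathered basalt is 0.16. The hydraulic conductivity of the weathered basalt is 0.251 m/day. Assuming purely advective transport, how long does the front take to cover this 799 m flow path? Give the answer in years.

Hydraulic gradient i = (285.38 − 282.21) / 799 = 3.17 / 799 = 0.003967.
Darcy flux q = K · i = 0.2510 × 0.003967 = 0.0009958 m/day.
Seepage velocity v = q / n_e = 0.0009958 / 0.16 = 0.006224 m/day.
Travel time t = L / v = 799 / 0.006224 = 1.284e+05 days = 351.5 years.

351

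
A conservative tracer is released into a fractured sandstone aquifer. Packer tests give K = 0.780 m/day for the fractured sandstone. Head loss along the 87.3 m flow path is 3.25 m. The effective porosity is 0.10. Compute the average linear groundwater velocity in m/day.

0.290

Hydraulic gradient i = Δh / L = 3.25 / 87.3 = 0.03723.
Darcy flux q = K · i = 0.7800 × 0.03723 = 0.02904 m/day.
Seepage velocity v = q / n_e = 0.02904 / 0.10 = 0.2904 m/day.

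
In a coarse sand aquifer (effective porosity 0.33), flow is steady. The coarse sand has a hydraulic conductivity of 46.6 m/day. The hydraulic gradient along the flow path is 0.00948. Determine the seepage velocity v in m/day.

1.34

Hydraulic gradient i = 0.00948.
Darcy flux q = K · i = 46.60 × 0.009480 = 0.4418 m/day.
Seepage velocity v = q / n_e = 0.4418 / 0.33 = 1.339 m/day.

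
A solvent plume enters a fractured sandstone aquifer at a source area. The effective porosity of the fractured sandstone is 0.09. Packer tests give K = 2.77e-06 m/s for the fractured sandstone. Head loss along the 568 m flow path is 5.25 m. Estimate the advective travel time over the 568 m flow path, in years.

Convert K: 2.77e-06 m/s × 86400 = 0.2393 m/day.
Hydraulic gradient i = Δh / L = 5.25 / 568 = 0.009243.
Darcy flux q = K · i = 0.2393 × 0.009243 = 0.002212 m/day.
Seepage velocity v = q / n_e = 0.002212 / 0.09 = 0.02458 m/day.
Travel time t = L / v = 568 / 0.02458 = 23109 days = 63.27 years.

63.3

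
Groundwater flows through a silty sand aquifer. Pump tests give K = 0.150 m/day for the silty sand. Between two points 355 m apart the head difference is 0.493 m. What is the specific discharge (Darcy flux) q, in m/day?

Hydraulic gradient i = Δh / L = 0.493 / 355 = 0.001389.
Specific discharge q = K · i = 0.1500 × 0.001389 = 0.0002083 m/day.

0.000208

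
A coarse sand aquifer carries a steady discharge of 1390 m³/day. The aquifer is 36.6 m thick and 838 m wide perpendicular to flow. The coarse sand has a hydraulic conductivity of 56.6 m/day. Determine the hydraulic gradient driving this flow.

0.000801

Cross-sectional area A = 838 × 36.6 = 30671 m².
From Q = K·A·i, i = Q / (K·A) = 1390 / (56.60 × 30671) = 0.0008007.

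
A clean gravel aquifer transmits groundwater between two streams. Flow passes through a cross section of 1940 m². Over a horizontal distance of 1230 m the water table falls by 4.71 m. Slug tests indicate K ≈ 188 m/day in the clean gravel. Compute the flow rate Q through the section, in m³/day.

1400

Hydraulic gradient i = Δh / L = 4.71 / 1230 = 0.003829.
Darcy's law: Q = K · A · i = 188.0 × 1940 × 0.003829 = 1397 m³/day.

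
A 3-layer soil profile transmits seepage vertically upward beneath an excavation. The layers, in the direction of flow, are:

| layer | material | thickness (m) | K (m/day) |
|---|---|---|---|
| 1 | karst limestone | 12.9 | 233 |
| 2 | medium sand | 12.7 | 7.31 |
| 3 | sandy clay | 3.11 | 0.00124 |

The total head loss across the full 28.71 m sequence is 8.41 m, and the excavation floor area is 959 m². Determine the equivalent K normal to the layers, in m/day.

Flow is perpendicular to layering, so the layers act in series and the equivalent K is the thickness-weighted harmonic mean.
Total thickness L = 12.9 + 12.7 + 3.11 = 28.71 m.
Σ(b_i/K_i) = 12.9/233 + 12.7/7.31 + 3.11/0.00124 = 2510 d.
K_eq = L / Σ(b_i/K_i) = 28.71 / 2510 = 0.01144 m/day.

0.0114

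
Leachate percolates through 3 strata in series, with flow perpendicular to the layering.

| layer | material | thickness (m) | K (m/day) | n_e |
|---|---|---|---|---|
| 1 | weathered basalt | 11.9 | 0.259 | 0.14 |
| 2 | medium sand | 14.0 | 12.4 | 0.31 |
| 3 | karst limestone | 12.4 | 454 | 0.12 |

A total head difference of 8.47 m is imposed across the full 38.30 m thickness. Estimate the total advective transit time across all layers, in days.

With flow normal to the layers, continuity requires the same specific discharge q through every layer.
Σ(b_i/K_i) = 11.9/0.259 + 14.0/12.4 + 12.4/454 = 47.10 d.
q = Δh / Σ(b_i/K_i) = 8.47 / 47.10 = 0.1798 m/day.
In each layer the seepage velocity is v_i = q/n_i, so the layer transit time is t_i = b_i·n_i / q:
  layer 1 (weathered basalt): t_1 = 11.9 × 0.14 / 0.1798 = 9.265 d
  layer 2 (medium sand): t_2 = 14.0 × 0.31 / 0.1798 = 24.14 d
  layer 3 (karst limestone): t_3 = 12.4 × 0.12 / 0.1798 = 8.275 d
Total t = Σ t_i = 41.67 days.

41.7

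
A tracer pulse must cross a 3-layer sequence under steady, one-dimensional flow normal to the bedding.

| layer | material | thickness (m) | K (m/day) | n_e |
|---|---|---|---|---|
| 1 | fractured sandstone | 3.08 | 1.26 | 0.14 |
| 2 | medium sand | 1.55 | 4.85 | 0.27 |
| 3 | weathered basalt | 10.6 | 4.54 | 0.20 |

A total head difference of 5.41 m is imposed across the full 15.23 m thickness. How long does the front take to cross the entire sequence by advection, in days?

2.80

With flow normal to the layers, continuity requires the same specific discharge q through every layer.
Σ(b_i/K_i) = 3.08/1.26 + 1.55/4.85 + 10.6/4.54 = 5.099 d.
q = Δh / Σ(b_i/K_i) = 5.41 / 5.099 = 1.061 m/day.
In each layer the seepage velocity is v_i = q/n_i, so the layer transit time is t_i = b_i·n_i / q:
  layer 1 (fractured sandstone): t_1 = 3.08 × 0.14 / 1.061 = 0.4064 d
  layer 2 (medium sand): t_2 = 1.55 × 0.27 / 1.061 = 0.3944 d
  layer 3 (weathered basalt): t_3 = 10.6 × 0.20 / 1.061 = 1.998 d
Total t = Σ t_i = 2.799 days.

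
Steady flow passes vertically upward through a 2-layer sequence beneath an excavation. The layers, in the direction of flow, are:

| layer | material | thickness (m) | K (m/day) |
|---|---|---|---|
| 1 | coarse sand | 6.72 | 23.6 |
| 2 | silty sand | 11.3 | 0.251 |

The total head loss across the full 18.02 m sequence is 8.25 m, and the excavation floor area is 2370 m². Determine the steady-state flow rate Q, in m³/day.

Flow is perpendicular to layering, so the layers act in series and the equivalent K is the thickness-weighted harmonic mean.
Total thickness L = 6.72 + 11.3 = 18.02 m.
Σ(b_i/K_i) = 6.72/23.6 + 11.3/0.251 = 45.30 d.
K_eq = L / Σ(b_i/K_i) = 18.02 / 45.30 = 0.3978 m/day.
Q = K_eq · A · (Δh/L) = 0.3978 × 2370 × (8.25/18.02) = 431.6 m³/day.

432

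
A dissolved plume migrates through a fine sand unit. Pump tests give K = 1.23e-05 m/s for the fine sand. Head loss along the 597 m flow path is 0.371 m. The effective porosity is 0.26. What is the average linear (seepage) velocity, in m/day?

Convert K: 1.23e-05 m/s × 86400 = 1.063 m/day.
Hydraulic gradient i = Δh / L = 0.371 / 597 = 0.0006214.
Darcy flux q = K · i = 1.063 × 0.0006214 = 0.0006604 m/day.
Seepage velocity v = q / n_e = 0.0006604 / 0.26 = 0.002540 m/day.

0.00254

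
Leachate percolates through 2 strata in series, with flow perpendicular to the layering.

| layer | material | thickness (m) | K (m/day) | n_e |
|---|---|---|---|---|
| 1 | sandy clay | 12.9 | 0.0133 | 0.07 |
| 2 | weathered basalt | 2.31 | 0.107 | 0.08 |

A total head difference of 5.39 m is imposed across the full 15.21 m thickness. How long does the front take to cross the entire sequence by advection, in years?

0.548

With flow normal to the layers, continuity requires the same specific discharge q through every layer.
Σ(b_i/K_i) = 12.9/0.0133 + 2.31/0.107 = 991.5 d.
q = Δh / Σ(b_i/K_i) = 5.39 / 991.5 = 0.005436 m/day.
In each layer the seepage velocity is v_i = q/n_i, so the layer transit time is t_i = b_i·n_i / q:
  layer 1 (sandy clay): t_1 = 12.9 × 0.07 / 0.005436 = 166.1 d
  layer 2 (weathered basalt): t_2 = 2.31 × 0.08 / 0.005436 = 33.99 d
Total t = Σ t_i = 200.1 days = 0.5479 years.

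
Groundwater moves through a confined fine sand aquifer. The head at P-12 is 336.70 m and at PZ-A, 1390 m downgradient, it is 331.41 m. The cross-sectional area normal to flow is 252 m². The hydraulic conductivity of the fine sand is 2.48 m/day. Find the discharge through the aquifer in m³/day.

Hydraulic gradient i = (336.70 − 331.41) / 1390 = 5.29 / 1390 = 0.003806.
Darcy's law: Q = K · A · i = 2.480 × 252.0 × 0.003806 = 2.378 m³/day.

2.38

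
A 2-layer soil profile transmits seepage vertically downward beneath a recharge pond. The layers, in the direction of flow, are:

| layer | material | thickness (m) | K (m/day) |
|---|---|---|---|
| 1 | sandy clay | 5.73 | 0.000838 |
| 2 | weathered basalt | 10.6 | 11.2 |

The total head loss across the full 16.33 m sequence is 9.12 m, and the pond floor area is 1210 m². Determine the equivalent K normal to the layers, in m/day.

Flow is perpendicular to layering, so the layers act in series and the equivalent K is the thickness-weighted harmonic mean.
Total thickness L = 5.73 + 10.6 = 16.33 m.
Σ(b_i/K_i) = 5.73/0.000838 + 10.6/11.2 = 6839 d.
K_eq = L / Σ(b_i/K_i) = 16.33 / 6839 = 0.002388 m/day.

0.00239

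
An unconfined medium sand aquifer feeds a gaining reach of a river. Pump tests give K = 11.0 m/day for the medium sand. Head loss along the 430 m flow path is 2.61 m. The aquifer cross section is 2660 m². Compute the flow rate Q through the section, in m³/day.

Hydraulic gradient i = Δh / L = 2.61 / 430 = 0.006070.
Darcy's law: Q = K · A · i = 11.00 × 2660 × 0.006070 = 177.6 m³/day.

178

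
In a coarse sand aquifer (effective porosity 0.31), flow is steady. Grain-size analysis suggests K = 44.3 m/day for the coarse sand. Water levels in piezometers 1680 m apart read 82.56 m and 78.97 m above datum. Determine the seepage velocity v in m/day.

0.305

Hydraulic gradient i = (82.56 − 78.97) / 1680 = 3.59 / 1680 = 0.002137.
Darcy flux q = K · i = 44.30 × 0.002137 = 0.09466 m/day.
Seepage velocity v = q / n_e = 0.09466 / 0.31 = 0.3054 m/day.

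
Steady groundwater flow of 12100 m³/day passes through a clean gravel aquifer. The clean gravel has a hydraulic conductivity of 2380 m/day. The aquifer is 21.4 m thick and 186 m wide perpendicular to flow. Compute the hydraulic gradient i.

Cross-sectional area A = 186 × 21.4 = 3980 m².
From Q = K·A·i, i = Q / (K·A) = 12100 / (2380 × 3980) = 0.001277.

0.00128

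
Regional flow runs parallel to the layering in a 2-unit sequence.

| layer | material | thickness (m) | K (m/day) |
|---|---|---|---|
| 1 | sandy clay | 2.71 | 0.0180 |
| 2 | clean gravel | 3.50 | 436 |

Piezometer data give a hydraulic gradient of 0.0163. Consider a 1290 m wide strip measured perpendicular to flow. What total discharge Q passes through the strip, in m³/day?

32100

Flow is parallel to layering, so each bed carries its own Darcy discharge and the transmissivities add.
Σ(K_i·b_i) = 0.0180×2.71 + 436×3.50 = 1526 m²/day.
Hydraulic gradient i = 0.0163.
Q = Σ(K_i·b_i) · W · i = 1526 × 1290 × 0.01630 = 32088 m³/day.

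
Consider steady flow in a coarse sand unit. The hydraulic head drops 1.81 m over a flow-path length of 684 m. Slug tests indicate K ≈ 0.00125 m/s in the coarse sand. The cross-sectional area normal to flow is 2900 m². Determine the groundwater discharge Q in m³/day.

Convert K: 0.00125 m/s × 86400 = 108.0 m/day.
Hydraulic gradient i = Δh / L = 1.81 / 684 = 0.002646.
Darcy's law: Q = K · A · i = 108.0 × 2900 × 0.002646 = 828.8 m³/day.

829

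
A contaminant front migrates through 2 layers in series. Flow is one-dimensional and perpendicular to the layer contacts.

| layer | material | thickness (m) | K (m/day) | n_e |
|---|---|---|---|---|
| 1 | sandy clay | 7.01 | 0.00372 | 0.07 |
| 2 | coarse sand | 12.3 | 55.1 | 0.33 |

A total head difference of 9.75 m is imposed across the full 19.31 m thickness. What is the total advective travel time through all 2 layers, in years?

2.41

With flow normal to the layers, continuity requires the same specific discharge q through every layer.
Σ(b_i/K_i) = 7.01/0.00372 + 12.3/55.1 = 1885 d.
q = Δh / Σ(b_i/K_i) = 9.75 / 1885 = 0.005173 m/day.
In each layer the seepage velocity is v_i = q/n_i, so the layer transit time is t_i = b_i·n_i / q:
  layer 1 (sandy clay): t_1 = 7.01 × 0.07 / 0.005173 = 94.85 d
  layer 2 (coarse sand): t_2 = 12.3 × 0.33 / 0.005173 = 784.6 d
Total t = Σ t_i = 879.4 days = 2.408 years.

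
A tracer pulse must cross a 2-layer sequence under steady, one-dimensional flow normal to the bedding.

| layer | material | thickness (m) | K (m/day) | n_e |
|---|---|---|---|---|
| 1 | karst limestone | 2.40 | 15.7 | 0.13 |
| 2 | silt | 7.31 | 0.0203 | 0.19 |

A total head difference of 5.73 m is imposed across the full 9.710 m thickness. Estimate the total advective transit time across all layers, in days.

With flow normal to the layers, continuity requires the same specific discharge q through every layer.
Σ(b_i/K_i) = 2.40/15.7 + 7.31/0.0203 = 360.3 d.
q = Δh / Σ(b_i/K_i) = 5.73 / 360.3 = 0.01591 m/day.
In each layer the seepage velocity is v_i = q/n_i, so the layer transit time is t_i = b_i·n_i / q:
  layer 1 (karst limestone): t_1 = 2.40 × 0.13 / 0.01591 = 19.62 d
  layer 2 (silt): t_2 = 7.31 × 0.19 / 0.01591 = 87.32 d
Total t = Σ t_i = 106.9 days.

107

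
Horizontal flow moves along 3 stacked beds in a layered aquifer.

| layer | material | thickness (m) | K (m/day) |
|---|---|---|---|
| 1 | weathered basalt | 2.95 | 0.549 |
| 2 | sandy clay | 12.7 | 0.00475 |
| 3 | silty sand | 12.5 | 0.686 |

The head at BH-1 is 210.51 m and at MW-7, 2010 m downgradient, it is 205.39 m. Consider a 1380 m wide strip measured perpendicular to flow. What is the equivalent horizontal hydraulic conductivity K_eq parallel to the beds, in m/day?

Flow is parallel to layering, so each bed carries its own Darcy discharge and the transmissivities add.
Σ(K_i·b_i) = 0.549×2.95 + 0.00475×12.7 + 0.686×12.5 = 10.25 m²/day.
Total thickness b = 28.15 m, so K_eq = Σ(K_i·b_i)/b = 0.3643 m/day.

0.364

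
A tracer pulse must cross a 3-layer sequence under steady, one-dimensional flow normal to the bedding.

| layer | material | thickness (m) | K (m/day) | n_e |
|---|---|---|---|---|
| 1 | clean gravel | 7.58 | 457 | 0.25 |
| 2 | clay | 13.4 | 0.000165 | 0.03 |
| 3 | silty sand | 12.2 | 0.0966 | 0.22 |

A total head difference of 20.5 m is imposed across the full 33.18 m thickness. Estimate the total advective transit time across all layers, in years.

54.1

With flow normal to the layers, continuity requires the same specific discharge q through every layer.
Σ(b_i/K_i) = 7.58/457 + 13.4/0.000165 + 12.2/0.0966 = 81338 d.
q = Δh / Σ(b_i/K_i) = 20.5 / 81338 = 0.0002520 m/day.
In each layer the seepage velocity is v_i = q/n_i, so the layer transit time is t_i = b_i·n_i / q:
  layer 1 (clean gravel): t_1 = 7.58 × 0.25 / 0.0002520 = 7519 d
  layer 2 (clay): t_2 = 13.4 × 0.03 / 0.0002520 = 1595 d
  layer 3 (silty sand): t_3 = 12.2 × 0.22 / 0.0002520 = 10649 d
Total t = Σ t_i = 19763 days = 54.11 years.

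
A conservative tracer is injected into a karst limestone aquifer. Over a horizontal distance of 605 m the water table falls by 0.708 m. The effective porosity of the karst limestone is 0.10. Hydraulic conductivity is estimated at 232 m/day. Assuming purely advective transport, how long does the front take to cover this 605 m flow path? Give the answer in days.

Hydraulic gradient i = Δh / L = 0.708 / 605 = 0.001170.
Darcy flux q = K · i = 232.0 × 0.001170 = 0.2715 m/day.
Seepage velocity v = q / n_e = 0.2715 / 0.10 = 2.715 m/day.
Travel time t = L / v = 605 / 2.715 = 222.8 days.

223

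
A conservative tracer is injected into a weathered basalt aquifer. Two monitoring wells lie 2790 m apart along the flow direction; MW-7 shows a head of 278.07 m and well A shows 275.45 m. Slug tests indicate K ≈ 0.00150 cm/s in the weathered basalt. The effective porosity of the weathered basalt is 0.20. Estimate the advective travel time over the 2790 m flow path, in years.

Convert K: 0.00150 cm/s × 864 = 1.296 m/day.
Hydraulic gradient i = (278.07 − 275.45) / 2790 = 2.62 / 2790 = 0.0009391.
Darcy flux q = K · i = 1.296 × 0.0009391 = 0.001217 m/day.
Seepage velocity v = q / n_e = 0.001217 / 0.20 = 0.006085 m/day.
Travel time t = L / v = 2790 / 0.006085 = 4.585e+05 days = 1255 years.

1260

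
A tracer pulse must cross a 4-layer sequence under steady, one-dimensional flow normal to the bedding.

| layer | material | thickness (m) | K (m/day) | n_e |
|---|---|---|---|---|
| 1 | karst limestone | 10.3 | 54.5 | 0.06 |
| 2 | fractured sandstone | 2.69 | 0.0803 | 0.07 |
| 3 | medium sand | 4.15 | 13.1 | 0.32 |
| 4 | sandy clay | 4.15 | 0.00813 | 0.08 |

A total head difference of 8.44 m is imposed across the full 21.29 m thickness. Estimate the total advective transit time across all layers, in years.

With flow normal to the layers, continuity requires the same specific discharge q through every layer.
Σ(b_i/K_i) = 10.3/54.5 + 2.69/0.0803 + 4.15/13.1 + 4.15/0.00813 = 544.5 d.
q = Δh / Σ(b_i/K_i) = 8.44 / 544.5 = 0.01550 m/day.
In each layer the seepage velocity is v_i = q/n_i, so the layer transit time is t_i = b_i·n_i / q:
  layer 1 (karst limestone): t_1 = 10.3 × 0.06 / 0.01550 = 39.87 d
  layer 2 (fractured sandstone): t_2 = 2.69 × 0.07 / 0.01550 = 12.15 d
  layer 3 (medium sand): t_3 = 4.15 × 0.32 / 0.01550 = 85.67 d
  layer 4 (sandy clay): t_4 = 4.15 × 0.08 / 0.01550 = 21.42 d
Total t = Σ t_i = 159.1 days = 0.4356 years.

0.436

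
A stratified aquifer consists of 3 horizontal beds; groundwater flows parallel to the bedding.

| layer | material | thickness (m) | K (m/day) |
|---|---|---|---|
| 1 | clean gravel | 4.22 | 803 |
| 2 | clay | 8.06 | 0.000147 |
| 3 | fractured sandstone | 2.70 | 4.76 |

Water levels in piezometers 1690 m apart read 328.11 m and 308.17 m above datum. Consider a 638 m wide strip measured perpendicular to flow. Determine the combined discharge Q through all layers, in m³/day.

25600

Flow is parallel to layering, so each bed carries its own Darcy discharge and the transmissivities add.
Σ(K_i·b_i) = 803×4.22 + 0.000147×8.06 + 4.76×2.70 = 3402 m²/day.
Hydraulic gradient i = (328.11 − 308.17) / 1690 = 19.94 / 1690 = 0.01180.
Q = Σ(K_i·b_i) · W · i = 3402 × 638 × 0.01180 = 25605 m³/day.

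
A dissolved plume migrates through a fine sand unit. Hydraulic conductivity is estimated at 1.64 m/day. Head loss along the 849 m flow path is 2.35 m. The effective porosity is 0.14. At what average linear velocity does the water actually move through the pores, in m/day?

0.0324

Hydraulic gradient i = Δh / L = 2.35 / 849 = 0.002768.
Darcy flux q = K · i = 1.640 × 0.002768 = 0.004539 m/day.
Seepage velocity v = q / n_e = 0.004539 / 0.14 = 0.03242 m/day.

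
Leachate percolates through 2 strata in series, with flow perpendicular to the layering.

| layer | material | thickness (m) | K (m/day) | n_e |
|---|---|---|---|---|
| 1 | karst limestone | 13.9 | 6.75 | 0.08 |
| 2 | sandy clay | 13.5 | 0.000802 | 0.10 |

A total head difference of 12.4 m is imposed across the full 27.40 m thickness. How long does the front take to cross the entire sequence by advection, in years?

With flow normal to the layers, continuity requires the same specific discharge q through every layer.
Σ(b_i/K_i) = 13.9/6.75 + 13.5/0.000802 = 16835 d.
q = Δh / Σ(b_i/K_i) = 12.4 / 16835 = 0.0007366 m/day.
In each layer the seepage velocity is v_i = q/n_i, so the layer transit time is t_i = b_i·n_i / q:
  layer 1 (karst limestone): t_1 = 13.9 × 0.08 / 0.0007366 = 1510 d
  layer 2 (sandy clay): t_2 = 13.5 × 0.10 / 0.0007366 = 1833 d
Total t = Σ t_i = 3343 days = 9.151 years.

9.15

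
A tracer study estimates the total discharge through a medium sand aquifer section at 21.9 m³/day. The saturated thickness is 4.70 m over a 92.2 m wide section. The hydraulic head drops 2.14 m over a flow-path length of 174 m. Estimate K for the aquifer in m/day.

Cross-sectional area A = 92.2 × 4.70 = 433.3 m².
Hydraulic gradient i = Δh / L = 2.14 / 174 = 0.01230.
From Q = K·A·i, K = Q / (A·i) = 21.9 / (433.3 × 0.01230) = 4.109 m/day.

4.11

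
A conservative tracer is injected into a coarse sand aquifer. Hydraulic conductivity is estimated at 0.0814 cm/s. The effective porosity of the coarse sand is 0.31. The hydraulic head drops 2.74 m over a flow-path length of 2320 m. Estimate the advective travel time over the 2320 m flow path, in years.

Convert K: 0.0814 cm/s × 864 = 70.33 m/day.
Hydraulic gradient i = Δh / L = 2.74 / 2320 = 0.001181.
Darcy flux q = K · i = 70.33 × 0.001181 = 0.08306 m/day.
Seepage velocity v = q / n_e = 0.08306 / 0.31 = 0.2679 m/day.
Travel time t = L / v = 2320 / 0.2679 = 8659 days = 23.71 years.

23.7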